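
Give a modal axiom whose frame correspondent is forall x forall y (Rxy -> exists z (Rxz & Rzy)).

The condition is density. The C4 schema □□r → □r defines it.
Suppose □□r→□r is valid. Take Rxy and set V(r)={w : xR²w}. Then □□r at x, so □r at x, so r at y, i.e. ∃z(Rxz∧Rzy).

□□r → □r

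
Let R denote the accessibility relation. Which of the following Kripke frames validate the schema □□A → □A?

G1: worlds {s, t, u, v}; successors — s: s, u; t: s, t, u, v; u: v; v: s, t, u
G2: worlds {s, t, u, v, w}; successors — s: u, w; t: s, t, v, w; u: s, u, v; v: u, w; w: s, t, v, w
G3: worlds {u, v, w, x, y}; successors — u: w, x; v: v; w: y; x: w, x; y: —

G2

The schema corresponds to density: ∀x ∀y (Rxy → ∃z (Rxz ∧ Rzy)).
G1: fails — Ruv but no z with Ruz and Rzv.
G2: holds.
G3: fails — Rwy but no z with Rwz and Rzy.
Valid on: G2.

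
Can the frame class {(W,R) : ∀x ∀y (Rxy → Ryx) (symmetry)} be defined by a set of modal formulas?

Yes — defined by q → □◇q

This is a Sahlqvist condition; the B axiom q → □◇q defines it.
Suppose q→□◇q is valid. Take Rxy and set V(q)={x}. Then q at x, so □◇q at x, so ◇q at y, so some z with Ryz has q; z=x, i.e. Ryx.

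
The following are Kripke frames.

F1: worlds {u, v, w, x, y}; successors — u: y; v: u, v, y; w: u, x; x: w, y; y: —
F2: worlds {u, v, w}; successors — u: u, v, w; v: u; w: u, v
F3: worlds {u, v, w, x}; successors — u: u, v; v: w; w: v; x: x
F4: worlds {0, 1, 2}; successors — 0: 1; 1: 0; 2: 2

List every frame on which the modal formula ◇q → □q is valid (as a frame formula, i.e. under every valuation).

Frame correspondent (Sahlqvist): ∀x ∀y ∀z (Rxy ∧ Rxz → y = z) — i.e. partial functionality.
F1: fails — v sees both u and v.
F2: fails — u sees both u and v.
F3: fails — u sees both u and v.
F4: condition met.
Valid on: F4.

F4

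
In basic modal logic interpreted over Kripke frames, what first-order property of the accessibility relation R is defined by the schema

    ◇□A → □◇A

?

This schema is the .2 axiom.
It corresponds to convergence: ∀x ∀y ∀z (Rxy ∧ Rxz → ∃w (Ryw ∧ Rzw)).

convergence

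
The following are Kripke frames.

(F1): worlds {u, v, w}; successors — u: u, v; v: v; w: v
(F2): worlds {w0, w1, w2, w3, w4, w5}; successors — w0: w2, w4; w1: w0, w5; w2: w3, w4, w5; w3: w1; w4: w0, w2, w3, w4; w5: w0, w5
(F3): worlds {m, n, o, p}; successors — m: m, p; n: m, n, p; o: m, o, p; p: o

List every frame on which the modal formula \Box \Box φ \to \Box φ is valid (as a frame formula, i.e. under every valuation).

The schema corresponds to density: \forall x \forall y (Rxy \to \exists z (Rxz \wedge Rzy)).
(F1): holds.
(F2): fails — Rw3w1 but no z with Rw3z and Rzw1.
(F3): holds.
Valid on: (F1), (F3).

(F1), (F3)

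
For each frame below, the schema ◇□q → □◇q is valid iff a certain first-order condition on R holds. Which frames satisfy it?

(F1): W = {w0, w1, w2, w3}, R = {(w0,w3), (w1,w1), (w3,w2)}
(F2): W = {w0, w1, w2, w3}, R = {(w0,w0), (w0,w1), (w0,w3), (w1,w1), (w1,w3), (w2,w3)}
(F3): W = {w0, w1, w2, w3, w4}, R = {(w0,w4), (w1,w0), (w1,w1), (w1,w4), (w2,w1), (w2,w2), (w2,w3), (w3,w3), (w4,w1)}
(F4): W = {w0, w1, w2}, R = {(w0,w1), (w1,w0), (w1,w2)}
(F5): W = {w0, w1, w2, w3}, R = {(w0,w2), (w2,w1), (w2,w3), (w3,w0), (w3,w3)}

none

Frame correspondent (Sahlqvist): ∀x ∀y ∀z (Rxy ∧ Rxz → ∃w (Ryw ∧ Rzw)) — i.e. convergence.
(F1): fails — Rw3w2 and Rw3w2 but w2 and w2 have no common successor.
(F2): fails — Rw0w1 and Rw0w3 but w1 and w3 have no common successor.
(F3): fails — Rw1w0 and Rw1w4 but w0 and w4 have no common successor.
(F4): fails — Rw1w2 and Rw1w2 but w2 and w2 have no common successor.
(F5): fails — Rw2w1 and Rw2w1 but w1 and w1 have no common successor.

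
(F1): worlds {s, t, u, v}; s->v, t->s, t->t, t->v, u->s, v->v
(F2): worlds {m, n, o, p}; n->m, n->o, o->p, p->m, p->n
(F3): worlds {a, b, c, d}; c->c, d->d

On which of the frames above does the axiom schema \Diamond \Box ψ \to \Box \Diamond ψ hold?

This is the axiom for convergence; its first-order frame correspondent is \forall x \forall y \forall z (Rxy \wedge Rxz \to \exists w (Ryw \wedge Rzw)).
(F1): satisfies the condition.
(F2): fails — Rno and Rnm but o and m have no common successor.
(F3): satisfies the condition.

(F1), (F3)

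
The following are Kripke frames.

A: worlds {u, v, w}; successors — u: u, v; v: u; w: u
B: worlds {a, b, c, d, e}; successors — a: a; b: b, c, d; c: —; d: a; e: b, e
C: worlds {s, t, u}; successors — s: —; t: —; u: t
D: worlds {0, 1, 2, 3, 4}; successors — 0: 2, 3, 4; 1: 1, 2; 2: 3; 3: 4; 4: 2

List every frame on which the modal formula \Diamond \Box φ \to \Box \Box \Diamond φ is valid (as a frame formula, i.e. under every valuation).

Frame correspondent (Sahlqvist): \forall x \forall y \forall z ((xRy \wedge x R^2 z) \to \exists w (yRw \wedge zRw)) — i.e. a generalized confluence (Geach) condition.
A: ✓.
B: fails — bRb, bR²a but no w with bRw and aRw.
C: ✓.
D: fails — 0R2, 0R²3 but no w with 2Rw and 3Rw.

A, C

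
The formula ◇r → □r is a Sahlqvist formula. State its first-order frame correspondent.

This is the CD axiom.
Its frame correspondent is partial functionality — ∀x ∀y ∀z (Rxy ∧ Rxz → y = z).

Partial functionality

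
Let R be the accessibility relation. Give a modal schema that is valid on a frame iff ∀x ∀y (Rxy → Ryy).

□(□r → r)

A defining formula is □(□r → r) (the T□ axiom).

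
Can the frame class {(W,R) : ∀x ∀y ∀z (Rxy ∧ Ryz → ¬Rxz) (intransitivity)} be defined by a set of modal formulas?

No — not modally definable

Modal frame validity is preserved under surjective bounded morphisms.
The 5-cycle (worlds w0,w1,w2,w3,w4 with w0→w1→w2→w3→w4→w0) is intransitive. Mapping every world to a single reflexive point • is a surjective bounded morphism; the reflexive point is not intransitive (R••∧R•• but R••).
Hence intransitivity is not modally definable.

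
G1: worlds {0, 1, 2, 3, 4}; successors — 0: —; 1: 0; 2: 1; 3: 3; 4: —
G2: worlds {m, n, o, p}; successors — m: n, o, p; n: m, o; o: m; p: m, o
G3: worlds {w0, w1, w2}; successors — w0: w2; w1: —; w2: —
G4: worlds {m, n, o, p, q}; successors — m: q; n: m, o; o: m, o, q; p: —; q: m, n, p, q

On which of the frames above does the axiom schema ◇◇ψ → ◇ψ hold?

G3

This is the axiom for a generalized confluence (Geach) condition; its first-order frame correspondent is ∀x ∀y (xR²y → ∃w (y = w ∧ xRw)).
G1: fails — 2R²0 but no w with 0=w and 2Rw.
G2: fails — mR²m but no w with m=w and mRw.
G3: condition met.
G4: fails — mR²m but no w with m=w and mRw.
Valid on: G3.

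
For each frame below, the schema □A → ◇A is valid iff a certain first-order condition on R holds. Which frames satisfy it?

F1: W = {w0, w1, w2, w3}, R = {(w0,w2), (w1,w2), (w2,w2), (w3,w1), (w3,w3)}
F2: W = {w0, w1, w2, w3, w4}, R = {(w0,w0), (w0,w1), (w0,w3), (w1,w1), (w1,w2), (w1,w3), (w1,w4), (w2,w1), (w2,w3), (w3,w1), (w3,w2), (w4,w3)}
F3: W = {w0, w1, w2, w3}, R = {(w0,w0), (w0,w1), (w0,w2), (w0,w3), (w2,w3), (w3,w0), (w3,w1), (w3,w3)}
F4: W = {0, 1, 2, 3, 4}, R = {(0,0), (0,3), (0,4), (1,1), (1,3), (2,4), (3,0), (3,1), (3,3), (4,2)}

F1, F2, F4

This is the axiom for seriality; its first-order frame correspondent is ∀x ∃y Rxy.
F1: ✓.
F2: ✓.
F3: fails — world w1 has no successor.
F4: ✓.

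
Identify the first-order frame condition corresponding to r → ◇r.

Reflexivity

This is frame-equivalent to □r → r (substitute ¬r for r and contrapose).
Suppose □r→r is valid. At any x set V(r)={w : Rxw}. Then □r holds at x, so r holds at x, i.e. Rxx.
Conversely, any frame satisfying ∀x Rxx validates the schema.
So the correspondent is reflexivity.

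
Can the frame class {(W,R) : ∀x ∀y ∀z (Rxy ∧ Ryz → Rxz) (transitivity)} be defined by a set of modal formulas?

The condition is transitivity. A defining modal formula is □r → □□r.
Suppose □r→□□r is valid. Take Rxy, Ryz and set V(r)={w : Rxw}. Then □r at x, so □□r at x, so □r at y, so r at z, i.e. Rxz.

Definable; □r → □□r defines it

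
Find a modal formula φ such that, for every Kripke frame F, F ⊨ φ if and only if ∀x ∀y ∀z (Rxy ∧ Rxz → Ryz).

This is the Euclidean property; the standard corresponding axiom is 5: ◇s → □◇s.
Suppose ◇s→□◇s is valid. Take Rxy, Rxz and set V(s)={y}. Then ◇s at x, so □◇s at x, so ◇s at z, so some w with Rzw has s; w=y, i.e. Rzy. By symmetry of the argument, Ryz.

◇s → □◇s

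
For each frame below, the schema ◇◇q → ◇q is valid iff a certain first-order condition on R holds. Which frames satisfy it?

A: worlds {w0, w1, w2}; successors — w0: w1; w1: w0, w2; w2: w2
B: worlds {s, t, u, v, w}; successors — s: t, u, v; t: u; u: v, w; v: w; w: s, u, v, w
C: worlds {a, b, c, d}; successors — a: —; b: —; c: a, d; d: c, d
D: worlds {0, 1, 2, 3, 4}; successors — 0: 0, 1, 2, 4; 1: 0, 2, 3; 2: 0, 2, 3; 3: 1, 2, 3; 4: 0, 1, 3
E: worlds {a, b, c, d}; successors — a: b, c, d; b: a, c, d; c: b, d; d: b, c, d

none

Frame correspondent (Sahlqvist): ∀x ∀y ∀z (Rxy ∧ Ryz → Rxz) — i.e. transitivity.
A: fails — Rw0w1 and Rw1w2 but not Rw0w2.
B: fails — Ruw and Rwu but not Ruu.
C: fails — Rcd and Rdc but not Rcc.
D: fails — R10 and R01 but not R11.
E: fails — Rbc and Rcb but not Rbb.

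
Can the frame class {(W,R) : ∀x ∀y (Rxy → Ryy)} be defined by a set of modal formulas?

Yes, by □(□p → p)

Yes: it is shift-reflexivity, defined by the T□ schema □(□p → p).
Suppose □(□p→p) is valid. Take Rxy and set V(p)={w : Ryw}. Then at y, □p holds; since □(□p→p) at x, □p→p at y, so p at y, i.e. Ryy.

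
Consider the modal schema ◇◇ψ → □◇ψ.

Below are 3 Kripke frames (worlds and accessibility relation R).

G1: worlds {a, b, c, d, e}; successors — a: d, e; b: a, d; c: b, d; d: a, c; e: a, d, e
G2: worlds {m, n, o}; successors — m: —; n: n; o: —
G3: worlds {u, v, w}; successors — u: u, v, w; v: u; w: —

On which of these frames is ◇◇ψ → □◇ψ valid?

G2

The schema corresponds to a generalized confluence (Geach) condition: ∀x ∀y ∀z ((xR²y ∧ xRz) → ∃w (y = w ∧ zRw)).
G1: fails — aR²c, aRe but no w with c=w and eRw.
G2: ✓.
G3: fails — uR²u, uRw but no t with u=t and wRt.
Valid on: G2.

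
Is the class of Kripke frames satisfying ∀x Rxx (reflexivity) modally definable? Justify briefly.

Yes, by □q → q

This is a Sahlqvist condition; the T axiom □q → q defines it.
Suppose □q→q is valid. At any x set V(q)={w : Rxw}. Then □q holds at x, so q holds at x, i.e. Rxx.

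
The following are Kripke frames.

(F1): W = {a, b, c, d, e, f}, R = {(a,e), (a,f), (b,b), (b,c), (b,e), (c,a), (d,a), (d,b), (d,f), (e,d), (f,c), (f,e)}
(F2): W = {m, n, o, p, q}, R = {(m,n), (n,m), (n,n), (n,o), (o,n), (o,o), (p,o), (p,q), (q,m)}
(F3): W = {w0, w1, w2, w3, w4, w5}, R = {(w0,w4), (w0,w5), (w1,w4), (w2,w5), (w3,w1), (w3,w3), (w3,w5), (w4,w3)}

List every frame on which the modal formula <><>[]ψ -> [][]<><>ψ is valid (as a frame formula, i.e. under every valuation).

This is the axiom for a generalized confluence (Geach) condition; its first-order frame correspondent is forall x forall y forall z ((x R^2 y & x R^2 z) -> exists w (yRw & z R^2 w)).
(F1): fails — aR²c, aR²c but no w with cRw and cR²w.
(F2): condition met.
(F3): fails — w3R²w1, w3R²w1 but no w with w1Rw and w1R²w.
Valid on: (F2).

(F2)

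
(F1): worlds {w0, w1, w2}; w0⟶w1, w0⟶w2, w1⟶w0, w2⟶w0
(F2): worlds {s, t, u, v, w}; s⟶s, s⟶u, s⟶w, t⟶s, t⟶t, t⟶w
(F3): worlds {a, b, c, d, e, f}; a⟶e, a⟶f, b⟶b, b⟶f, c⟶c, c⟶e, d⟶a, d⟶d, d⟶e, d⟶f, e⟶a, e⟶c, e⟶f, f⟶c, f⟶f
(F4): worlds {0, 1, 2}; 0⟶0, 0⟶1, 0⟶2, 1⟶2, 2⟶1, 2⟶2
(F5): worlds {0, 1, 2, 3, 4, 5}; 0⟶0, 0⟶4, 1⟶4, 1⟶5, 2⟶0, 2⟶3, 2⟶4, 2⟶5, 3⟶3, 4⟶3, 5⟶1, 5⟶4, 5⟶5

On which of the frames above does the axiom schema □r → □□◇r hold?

(F1), (F4)

The schema corresponds to a generalized confluence (Geach) condition: ∀x ∀z (xR²z → ∃w (xRw ∧ zRw)).
(F1): condition met.
(F2): fails — sR²u but no w* with sRw* and uRw*.
(F3): fails — bR²c but no w with bRw and cRw.
(F4): condition met.
(F5): fails — 0R²3 but no w with 0Rw and 3Rw.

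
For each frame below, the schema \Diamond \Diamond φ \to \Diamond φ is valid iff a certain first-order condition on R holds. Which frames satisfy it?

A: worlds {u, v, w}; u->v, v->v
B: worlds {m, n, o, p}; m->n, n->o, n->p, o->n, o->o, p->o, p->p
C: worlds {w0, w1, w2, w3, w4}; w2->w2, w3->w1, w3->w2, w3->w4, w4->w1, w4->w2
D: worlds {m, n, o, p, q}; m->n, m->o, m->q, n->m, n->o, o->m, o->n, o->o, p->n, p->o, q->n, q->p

The schema corresponds to a generalized confluence (Geach) condition: \forall x \forall y (x R^2 y \to \exists w (y = w \wedge xRw)).
A: condition met.
B: fails — mR²o but no w with o=w and mRw.
C: condition met.
D: fails — mR²m but no w with m=w and mRw.

A, C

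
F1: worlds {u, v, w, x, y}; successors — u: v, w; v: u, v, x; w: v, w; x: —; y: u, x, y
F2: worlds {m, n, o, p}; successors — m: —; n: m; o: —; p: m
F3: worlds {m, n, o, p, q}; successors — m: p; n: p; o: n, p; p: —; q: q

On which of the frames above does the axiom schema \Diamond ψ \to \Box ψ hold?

The schema corresponds to partial functionality: \forall x \forall y \forall z (Rxy \wedge Rxz \to y = z).
F1: fails — u sees both v and w.
F2: holds.
F3: fails — o sees both n and p.

F2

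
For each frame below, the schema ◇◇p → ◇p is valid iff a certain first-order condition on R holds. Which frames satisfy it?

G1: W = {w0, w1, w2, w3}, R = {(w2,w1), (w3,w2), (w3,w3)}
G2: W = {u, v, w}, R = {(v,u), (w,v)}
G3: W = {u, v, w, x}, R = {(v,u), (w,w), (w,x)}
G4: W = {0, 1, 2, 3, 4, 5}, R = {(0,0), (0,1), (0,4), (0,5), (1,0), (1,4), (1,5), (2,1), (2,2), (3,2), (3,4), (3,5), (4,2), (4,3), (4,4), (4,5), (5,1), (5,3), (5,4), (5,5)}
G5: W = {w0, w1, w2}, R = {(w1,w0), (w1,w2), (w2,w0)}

G3, G5

Frame correspondent (Sahlqvist): ∀x ∀y ∀z (Rxy ∧ Ryz → Rxz) — i.e. transitivity.
G1: fails — Rw3w2 and Rw2w1 but not Rw3w1.
G2: fails — Rwv and Rvu but not Rwu.
G3: ✓.
G4: fails — R34 and R43 but not R33.
G5: ✓.
Valid on: G3, G5.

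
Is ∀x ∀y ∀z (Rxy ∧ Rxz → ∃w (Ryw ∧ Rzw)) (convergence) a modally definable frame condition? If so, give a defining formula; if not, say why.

This is a Sahlqvist condition; the .2 axiom ◇□q → □◇q defines it.

Definable; ◇□q → □◇q defines it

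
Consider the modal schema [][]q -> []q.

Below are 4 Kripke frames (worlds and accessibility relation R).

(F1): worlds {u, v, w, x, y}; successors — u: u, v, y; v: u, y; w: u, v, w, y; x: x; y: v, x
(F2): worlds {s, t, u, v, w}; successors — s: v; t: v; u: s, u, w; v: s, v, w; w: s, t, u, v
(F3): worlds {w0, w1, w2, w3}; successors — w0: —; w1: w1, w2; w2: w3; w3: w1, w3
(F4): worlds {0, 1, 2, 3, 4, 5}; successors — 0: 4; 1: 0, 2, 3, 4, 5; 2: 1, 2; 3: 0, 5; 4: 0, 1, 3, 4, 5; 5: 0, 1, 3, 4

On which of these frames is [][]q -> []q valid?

(F3)

This is the axiom for density; its first-order frame correspondent is forall x forall y (Rxy -> exists z (Rxz & Rzy)).
(F1): fails — Ryv but no z with Ryz and Rzv.
(F2): fails — Rwt but no z with Rwz and Rzt.
(F3): ✓.
(F4): fails — R35 but no z with R3z and Rz5.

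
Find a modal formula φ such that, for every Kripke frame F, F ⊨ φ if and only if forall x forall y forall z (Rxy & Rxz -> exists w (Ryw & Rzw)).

◇□p → □◇p

This is convergence; the standard corresponding axiom is .2: ◇□p → □◇p.
Suppose ◇□p→□◇p is valid. Take Rxy, Rxz and set V(p)={w : Ryw}. Then □p at y so ◇□p at x, so □◇p at x, so ◇p at z, giving w with Rzw and Ryw.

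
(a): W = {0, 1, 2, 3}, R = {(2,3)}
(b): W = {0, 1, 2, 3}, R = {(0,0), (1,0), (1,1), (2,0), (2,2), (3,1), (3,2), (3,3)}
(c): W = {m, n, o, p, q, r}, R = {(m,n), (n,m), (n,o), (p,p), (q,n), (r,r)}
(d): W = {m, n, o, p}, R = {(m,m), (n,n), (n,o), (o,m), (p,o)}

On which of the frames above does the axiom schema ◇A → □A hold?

(a)

The schema corresponds to partial functionality: ∀x ∀y ∀z (Rxy ∧ Rxz → y = z).
(a): holds.
(b): fails — 1 sees both 0 and 1.
(c): fails — n sees both m and o.
(d): fails — n sees both n and o.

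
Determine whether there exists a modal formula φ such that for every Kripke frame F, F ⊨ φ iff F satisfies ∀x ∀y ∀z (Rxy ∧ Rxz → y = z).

Yes, by ◇r → □r

Yes: it is partial functionality, defined by the CD schema ◇r → □r.
Suppose ◇r→□r is valid. Take Rxy, Rxz and set V(r)={y}. Then ◇r at x, so □r at x, so r at z, i.e. z=y.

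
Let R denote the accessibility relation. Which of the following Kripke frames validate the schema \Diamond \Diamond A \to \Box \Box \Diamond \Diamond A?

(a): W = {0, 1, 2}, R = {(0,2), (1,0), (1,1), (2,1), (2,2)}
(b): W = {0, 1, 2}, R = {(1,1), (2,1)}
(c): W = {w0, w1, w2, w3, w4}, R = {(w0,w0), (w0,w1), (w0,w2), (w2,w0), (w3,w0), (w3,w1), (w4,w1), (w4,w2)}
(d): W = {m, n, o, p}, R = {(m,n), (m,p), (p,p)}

(b), (d)

This is the axiom for a generalized confluence (Geach) condition; its first-order frame correspondent is \forall x \forall y \forall z ((x R^2 y \wedge x R^2 z) \to \exists w (y = w \wedge z R^2 w)).
(a): fails — 1R²0, 1R²0 but no w with 0=w and 0R²w.
(b): satisfies the condition.
(c): fails — w0R²w0, w0R²w1 but no w with w0=w and w1R²w.
(d): satisfies the condition.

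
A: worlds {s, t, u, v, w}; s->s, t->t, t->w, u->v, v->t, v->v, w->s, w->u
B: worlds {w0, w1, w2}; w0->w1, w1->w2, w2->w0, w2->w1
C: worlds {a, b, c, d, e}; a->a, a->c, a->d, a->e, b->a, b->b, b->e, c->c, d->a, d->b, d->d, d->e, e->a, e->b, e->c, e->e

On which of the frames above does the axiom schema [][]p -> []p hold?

This is the axiom for density; its first-order frame correspondent is forall x forall y (Rxy -> exists z (Rxz & Rzy)).
A: fails — Rwu but no z with Rwz and Rzu.
B: fails — Rw1w2 but no z with Rw1z and Rzw2.
C: condition met.
Valid on: C.

C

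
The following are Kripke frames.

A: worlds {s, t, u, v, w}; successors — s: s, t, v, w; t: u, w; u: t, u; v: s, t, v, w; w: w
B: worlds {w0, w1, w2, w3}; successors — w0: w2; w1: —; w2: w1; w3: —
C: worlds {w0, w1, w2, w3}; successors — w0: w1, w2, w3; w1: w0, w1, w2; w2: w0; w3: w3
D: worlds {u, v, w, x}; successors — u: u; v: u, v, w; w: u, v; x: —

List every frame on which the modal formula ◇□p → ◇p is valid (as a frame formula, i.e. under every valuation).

This is the axiom for a generalized confluence (Geach) condition; its first-order frame correspondent is ∀x ∀y (xRy → ∃w (yRw ∧ xRw)).
A: holds.
B: fails — w0Rw2 but no w with w2Rw and w0Rw.
C: fails — w0Rw2 but no w with w2Rw and w0Rw.
D: holds.

A, D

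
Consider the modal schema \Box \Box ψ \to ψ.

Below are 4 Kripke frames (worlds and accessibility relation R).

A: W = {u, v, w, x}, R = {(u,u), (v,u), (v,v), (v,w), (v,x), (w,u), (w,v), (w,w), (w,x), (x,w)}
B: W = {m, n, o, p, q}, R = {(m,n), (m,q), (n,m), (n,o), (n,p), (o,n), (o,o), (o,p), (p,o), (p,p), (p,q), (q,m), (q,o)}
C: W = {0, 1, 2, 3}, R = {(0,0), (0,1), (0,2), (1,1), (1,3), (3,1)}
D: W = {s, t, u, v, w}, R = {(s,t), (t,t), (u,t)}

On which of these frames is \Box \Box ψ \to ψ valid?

Frame correspondent (Sahlqvist): \forall x \exists w (x R^2 w \wedge x = w) — i.e. a generalized confluence (Geach) condition.
A: satisfies the condition.
B: satisfies the condition.
C: fails — at 2 but no w with 2R²w and 2=w.
D: fails — at s but no w* with sR²w* and s=w*.
Valid on: A, B.

A, B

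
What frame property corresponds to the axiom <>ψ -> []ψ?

Partial functionality

This is the CD axiom.
Its frame correspondent is partial functionality — forall x forall y forall z (Rxy & Rxz -> y = z).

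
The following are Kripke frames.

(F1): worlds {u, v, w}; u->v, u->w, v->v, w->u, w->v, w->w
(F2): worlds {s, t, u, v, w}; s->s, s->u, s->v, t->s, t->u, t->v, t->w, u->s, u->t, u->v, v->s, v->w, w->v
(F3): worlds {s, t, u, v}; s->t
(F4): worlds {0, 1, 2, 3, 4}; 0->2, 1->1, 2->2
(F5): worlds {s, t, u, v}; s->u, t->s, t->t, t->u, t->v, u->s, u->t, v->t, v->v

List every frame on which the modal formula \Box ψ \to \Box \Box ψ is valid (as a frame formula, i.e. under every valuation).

(F3), (F4)

This is the axiom for transitivity; its first-order frame correspondent is \forall x \forall y \forall z (Rxy \wedge Ryz \to Rxz).
(F1): fails — Ruw and Rwu but not Ruu.
(F2): fails — Ruv and Rvw but not Ruw.
(F3): holds.
(F4): holds.
(F5): fails — Rut and Rtv but not Ruv.
Valid on: (F3), (F4).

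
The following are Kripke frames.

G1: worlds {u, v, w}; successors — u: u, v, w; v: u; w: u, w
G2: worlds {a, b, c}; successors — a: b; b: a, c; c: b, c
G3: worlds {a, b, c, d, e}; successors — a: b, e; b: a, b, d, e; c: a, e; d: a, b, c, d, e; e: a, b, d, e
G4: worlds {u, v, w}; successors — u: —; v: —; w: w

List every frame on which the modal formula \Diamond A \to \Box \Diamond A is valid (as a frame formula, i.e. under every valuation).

This is the axiom for the Euclidean property; its first-order frame correspondent is \forall x \forall y \forall z (Rxy \wedge Rxz \to Ryz).
G1: fails — Ruv and Ruv but not Rvv.
G2: fails — Rab and Rab but not Rbb.
G3: fails — Rba and Rba but not Raa.
G4: ✓.
Valid on: G4.

G4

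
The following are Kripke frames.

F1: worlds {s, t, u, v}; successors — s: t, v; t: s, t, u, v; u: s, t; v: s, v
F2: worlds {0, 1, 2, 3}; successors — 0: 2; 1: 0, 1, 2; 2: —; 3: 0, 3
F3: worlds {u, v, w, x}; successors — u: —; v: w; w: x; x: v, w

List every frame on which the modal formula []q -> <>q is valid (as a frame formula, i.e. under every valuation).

F1

The schema corresponds to seriality: forall x exists y Rxy.
F1: ✓.
F2: fails — world 2 has no successor.
F3: fails — world u has no successor.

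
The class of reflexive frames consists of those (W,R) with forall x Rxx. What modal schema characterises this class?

□p → p

This is reflexivity; the standard corresponding axiom is T: □p → p.
Suppose □p→p is valid. At any x set V(p)={w : Rxw}. Then □p holds at x, so p holds at x, i.e. Rxx.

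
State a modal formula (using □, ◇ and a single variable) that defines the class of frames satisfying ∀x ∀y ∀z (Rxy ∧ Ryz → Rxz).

This is transitivity; the standard corresponding axiom is 4: □p → □□p.
Suppose □p→□□p is valid. Take Rxy, Ryz and set V(p)={w : Rxw}. Then □p at x, so □□p at x, so □p at y, so p at z, i.e. Rxz.

□p → □□p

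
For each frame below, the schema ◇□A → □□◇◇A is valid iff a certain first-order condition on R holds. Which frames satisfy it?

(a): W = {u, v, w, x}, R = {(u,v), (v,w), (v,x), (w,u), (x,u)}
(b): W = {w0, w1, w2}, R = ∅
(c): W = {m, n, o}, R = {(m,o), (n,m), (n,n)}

(b)

The schema corresponds to a generalized confluence (Geach) condition: ∀x ∀y ∀z ((xRy ∧ xR²z) → ∃w (yRw ∧ zR²w)).
(a): fails — uRv, uR²w but no t with vRt and wR²t.
(b): ✓.
(c): fails — nRm, nR²m but no w with mRw and mR²w.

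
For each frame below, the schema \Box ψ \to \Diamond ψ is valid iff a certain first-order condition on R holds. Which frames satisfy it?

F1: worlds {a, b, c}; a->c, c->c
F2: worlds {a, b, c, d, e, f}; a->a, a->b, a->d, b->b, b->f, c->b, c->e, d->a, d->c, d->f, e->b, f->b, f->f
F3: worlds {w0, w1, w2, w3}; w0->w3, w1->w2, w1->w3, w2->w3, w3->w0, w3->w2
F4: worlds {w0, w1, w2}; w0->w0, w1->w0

F2, F3

The schema corresponds to seriality: \forall x \exists y Rxy.
F1: fails — world b has no successor.
F2: satisfies the condition.
F3: satisfies the condition.
F4: fails — world w2 has no successor.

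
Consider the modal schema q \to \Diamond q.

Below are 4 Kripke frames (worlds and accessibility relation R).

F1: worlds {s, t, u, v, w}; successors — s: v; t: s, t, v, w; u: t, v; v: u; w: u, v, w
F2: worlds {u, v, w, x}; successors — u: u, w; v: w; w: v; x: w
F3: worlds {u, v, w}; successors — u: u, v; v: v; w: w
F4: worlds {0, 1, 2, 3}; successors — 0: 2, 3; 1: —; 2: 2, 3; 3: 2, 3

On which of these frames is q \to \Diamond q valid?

This is the axiom for a generalized confluence (Geach) condition; its first-order frame correspondent is \forall x \exists w (x = w \wedge xRw).
F1: fails — at s but no w* with s=w* and sRw*.
F2: fails — at v but no t with v=t and vRt.
F3: satisfies the condition.
F4: fails — at 0 but no w with 0=w and 0Rw.

F3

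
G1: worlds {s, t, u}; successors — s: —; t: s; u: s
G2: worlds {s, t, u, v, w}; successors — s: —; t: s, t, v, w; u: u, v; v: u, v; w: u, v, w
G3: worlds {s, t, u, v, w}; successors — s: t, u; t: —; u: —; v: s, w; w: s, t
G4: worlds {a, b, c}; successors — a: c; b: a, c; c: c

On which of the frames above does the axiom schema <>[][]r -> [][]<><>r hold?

This is the axiom for a generalized confluence (Geach) condition; its first-order frame correspondent is forall x forall y forall z ((xRy & x R^2 z) -> exists w (y R^2 w & z R^2 w)).
G1: satisfies the condition.
G2: fails — tRs, tR²s but no w* with sR²w* and sR²w*.
G3: fails — vRs, vR²s but no w* with sR²w* and sR²w*.
G4: satisfies the condition.
Valid on: G1, G4.

G1, G4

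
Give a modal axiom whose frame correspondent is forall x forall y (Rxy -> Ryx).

p → □◇p

The condition is symmetry. The B schema p → □◇p defines it.
Suppose p→□◇p is valid. Take Rxy and set V(p)={x}. Then p at x, so □◇p at x, so ◇p at y, so some z with Ryz has p; z=x, i.e. Ryx.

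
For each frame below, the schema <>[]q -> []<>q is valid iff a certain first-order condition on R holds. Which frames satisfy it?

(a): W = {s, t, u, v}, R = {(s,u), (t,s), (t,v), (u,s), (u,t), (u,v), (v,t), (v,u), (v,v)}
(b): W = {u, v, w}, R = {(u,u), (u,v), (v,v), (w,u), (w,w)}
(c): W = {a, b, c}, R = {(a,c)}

(b)

This is the axiom for convergence; its first-order frame correspondent is forall x forall y forall z (Rxy & Rxz -> exists w (Ryw & Rzw)).
(a): fails — Rut and Rus but t and s have no common successor.
(b): holds.
(c): fails — Rac and Rac but c and c have no common successor.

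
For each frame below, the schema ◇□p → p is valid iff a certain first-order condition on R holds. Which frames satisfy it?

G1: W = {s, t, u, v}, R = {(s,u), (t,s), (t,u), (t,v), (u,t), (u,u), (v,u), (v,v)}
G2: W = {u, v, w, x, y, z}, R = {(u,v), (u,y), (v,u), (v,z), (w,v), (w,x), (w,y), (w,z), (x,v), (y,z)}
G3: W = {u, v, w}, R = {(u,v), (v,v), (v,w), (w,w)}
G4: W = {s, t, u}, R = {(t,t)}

G4

Frame correspondent (Sahlqvist): ∀x ∀y (Rxy → Ryx) — i.e. symmetry.
G1: fails — Rtv but not Rvt.
G2: fails — Rvz but not Rzv.
G3: fails — Ruv but not Rvu.
G4: ✓.
Valid on: G4.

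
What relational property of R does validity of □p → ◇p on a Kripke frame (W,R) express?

Suppose □p→◇p is valid. At any x set V(p)=W. Then □p at x, so ◇p at x, so x has a successor.
Conversely, on a frame with seriality the schema holds at every world under every valuation.
So the correspondent is seriality.

Seriality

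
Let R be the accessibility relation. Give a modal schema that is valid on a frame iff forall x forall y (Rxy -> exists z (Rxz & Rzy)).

This is density; the standard corresponding axiom is C4: □□s → □s.
Suppose □□s→□s is valid. Take Rxy and set V(s)={w : xR²w}. Then □□s at x, so □s at x, so s at y, i.e. ∃z(Rxz∧Rzy).

□□s → □s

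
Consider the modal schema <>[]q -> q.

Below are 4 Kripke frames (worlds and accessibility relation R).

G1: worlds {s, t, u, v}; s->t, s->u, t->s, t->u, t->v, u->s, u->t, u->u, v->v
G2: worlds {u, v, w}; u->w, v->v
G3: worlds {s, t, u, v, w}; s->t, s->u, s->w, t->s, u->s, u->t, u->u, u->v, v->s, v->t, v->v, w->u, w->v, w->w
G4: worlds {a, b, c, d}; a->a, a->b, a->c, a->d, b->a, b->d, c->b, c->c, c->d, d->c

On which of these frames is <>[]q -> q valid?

none

Frame correspondent (Sahlqvist): forall x forall y (Rxy -> Ryx) — i.e. symmetry.
G1: fails — Rtv but not Rvt.
G2: fails — Ruw but not Rwu.
G3: fails — Ruv but not Rvu.
G4: fails — Rcb but not Rbc.
Valid on no frame.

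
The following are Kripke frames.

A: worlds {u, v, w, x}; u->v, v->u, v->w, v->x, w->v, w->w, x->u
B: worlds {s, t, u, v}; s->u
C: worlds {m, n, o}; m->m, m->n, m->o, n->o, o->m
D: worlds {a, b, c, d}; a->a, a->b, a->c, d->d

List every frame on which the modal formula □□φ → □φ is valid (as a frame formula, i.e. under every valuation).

Frame correspondent (Sahlqvist): ∀x ∀y (Rxy → ∃z (Rxz ∧ Rzy)) — i.e. density.
A: fails — Ruv but no z with Ruz and Rzv.
B: fails — Rsu but no z with Rsz and Rzu.
C: fails — Rno but no z with Rnz and Rzo.
D: satisfies the condition.
Valid on: D.

D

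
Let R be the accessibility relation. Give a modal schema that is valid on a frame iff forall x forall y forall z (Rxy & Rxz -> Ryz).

◇r → □◇r

This is the Euclidean property; the standard corresponding axiom is 5: ◇r → □◇r.
Suppose ◇r→□◇r is valid. Take Rxy, Rxz and set V(r)={y}. Then ◇r at x, so □◇r at x, so ◇r at z, so some w with Rzw has r; w=y, i.e. Rzy. By symmetry of the argument, Ryz.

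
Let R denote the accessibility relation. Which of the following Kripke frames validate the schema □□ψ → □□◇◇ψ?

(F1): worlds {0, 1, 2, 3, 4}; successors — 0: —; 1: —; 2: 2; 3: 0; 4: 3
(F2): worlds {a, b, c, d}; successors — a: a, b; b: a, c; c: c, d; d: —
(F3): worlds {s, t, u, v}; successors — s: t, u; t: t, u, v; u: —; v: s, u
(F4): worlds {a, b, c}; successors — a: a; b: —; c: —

(F4)

This is the axiom for a generalized confluence (Geach) condition; its first-order frame correspondent is ∀x ∀z (xR²z → ∃w (xR²w ∧ zR²w)).
(F1): fails — 4R²0 but no w with 4R²w and 0R²w.
(F2): fails — bR²d but no w with bR²w and dR²w.
(F3): fails — sR²u but no w with sR²w and uR²w.
(F4): holds.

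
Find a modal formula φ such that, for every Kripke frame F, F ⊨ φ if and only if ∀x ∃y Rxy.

□ψ → ◇ψ

A defining formula is □ψ → ◇ψ (the D axiom).
Suppose □ψ→◇ψ is valid. At any x set V(ψ)=W. Then □ψ at x, so ◇ψ at x, so x has a successor.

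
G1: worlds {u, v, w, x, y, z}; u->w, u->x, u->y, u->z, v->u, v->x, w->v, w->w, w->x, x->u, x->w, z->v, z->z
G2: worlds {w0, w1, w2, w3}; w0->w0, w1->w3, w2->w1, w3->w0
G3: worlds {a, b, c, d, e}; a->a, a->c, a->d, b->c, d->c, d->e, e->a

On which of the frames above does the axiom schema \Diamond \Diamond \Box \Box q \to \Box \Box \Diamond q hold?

Frame correspondent (Sahlqvist): \forall x \forall y \forall z ((x R^2 y \wedge x R^2 z) \to \exists w (y R^2 w \wedge zRw)) — i.e. a generalized confluence (Geach) condition.
G1: fails — vR²u, vR²y but no t with uR²t and yRt.
G2: condition met.
G3: fails — aR²a, aR²c but no w with aR²w and cRw.

G2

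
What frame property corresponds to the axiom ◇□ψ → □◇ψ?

Suppose ◇□ψ→□◇ψ is valid. Take Rxy, Rxz and set V(ψ)={w : Ryw}. Then □ψ at y so ◇□ψ at x, so □◇ψ at x, so ◇ψ at z, giving w with Rzw and Ryw.
The converse is a direct semantic check.
So the correspondent is convergence.

Convergence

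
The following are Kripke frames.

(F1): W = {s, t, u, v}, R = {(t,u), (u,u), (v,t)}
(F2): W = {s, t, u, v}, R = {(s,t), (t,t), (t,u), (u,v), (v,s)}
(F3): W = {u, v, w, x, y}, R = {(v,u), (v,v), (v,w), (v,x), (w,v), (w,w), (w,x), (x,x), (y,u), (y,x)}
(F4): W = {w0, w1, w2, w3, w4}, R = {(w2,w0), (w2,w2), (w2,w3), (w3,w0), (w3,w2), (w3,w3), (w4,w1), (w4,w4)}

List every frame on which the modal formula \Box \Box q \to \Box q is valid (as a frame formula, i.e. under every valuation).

Frame correspondent (Sahlqvist): \forall x \forall y (Rxy \to \exists z (Rxz \wedge Rzy)) — i.e. density.
(F1): fails — Rvt but no z with Rvz and Rzt.
(F2): fails — Ruv but no z with Ruz and Rzv.
(F3): fails — Ryu but no z with Ryz and Rzu.
(F4): satisfies the condition.
Valid on: (F4).

(F4)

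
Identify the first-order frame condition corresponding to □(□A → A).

This schema is the T□ axiom.
It corresponds to shift-reflexivity: ∀x ∀y (Rxy → Ryy).

Shift-reflexivity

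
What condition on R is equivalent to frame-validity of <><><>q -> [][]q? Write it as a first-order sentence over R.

forall x forall y forall z ((x R^3 y & x R^2 z) -> exists w (y = w & z = w))

This is a Sahlqvist (Geach-type) schema ◇^3□^0q → □^2◇^0q.
Minimal-valuation argument: fix x; take any y with xR^3y and any z with xR^2z. Set V(q) to the set of worlds R-reachable from y in exactly 0 steps. Then □^0q holds at y, so the antecedent holds at x; validity forces ◇^0q at z, giving a w with zR^0w and yR^0w.
First-order correspondent: forall x forall y forall z ((x R^3 y & x R^2 z) -> exists w (y = w & z = w)).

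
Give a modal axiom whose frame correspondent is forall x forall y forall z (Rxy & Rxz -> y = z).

◇p → □p

This is partial functionality; the standard corresponding axiom is CD: ◇p → □p.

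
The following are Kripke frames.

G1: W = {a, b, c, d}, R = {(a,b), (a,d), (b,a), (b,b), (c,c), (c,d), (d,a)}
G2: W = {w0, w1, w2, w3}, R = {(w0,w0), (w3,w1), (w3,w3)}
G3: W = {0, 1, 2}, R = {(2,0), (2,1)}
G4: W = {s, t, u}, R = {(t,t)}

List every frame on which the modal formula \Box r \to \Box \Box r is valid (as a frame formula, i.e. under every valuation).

G2, G3, G4

Frame correspondent (Sahlqvist): \forall x \forall y \forall z (Rxy \wedge Ryz \to Rxz) — i.e. transitivity.
G1: fails — Rcd and Rda but not Rca.
G2: satisfies the condition.
G3: satisfies the condition.
G4: satisfies the condition.
Valid on: G2, G3, G4.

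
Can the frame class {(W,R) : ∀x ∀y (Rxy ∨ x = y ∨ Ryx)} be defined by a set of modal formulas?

If a class were modally definable it would be closed under disjoint unions (Goldblatt–Thomason).
Take 3 disjoint single-world reflexive frames: each is trivially connected, but their disjoint union has 3 worlds with no edge between distinct components, so it is not connected.
Hence connectedness of R is not modally definable.

Not modally definable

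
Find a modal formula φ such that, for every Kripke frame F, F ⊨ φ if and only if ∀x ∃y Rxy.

This is seriality; the standard corresponding axiom is D: □ψ → ◇ψ.
Suppose □ψ→◇ψ is valid. At any x set V(ψ)=W. Then □ψ at x, so ◇ψ at x, so x has a successor.

□ψ → ◇ψ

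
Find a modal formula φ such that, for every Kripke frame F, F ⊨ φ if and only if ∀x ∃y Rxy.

□q → ◇q

A defining formula is □q → ◇q (the D axiom).
Suppose □q→◇q is valid. At any x set V(q)=W. Then □q at x, so ◇q at x, so x has a successor.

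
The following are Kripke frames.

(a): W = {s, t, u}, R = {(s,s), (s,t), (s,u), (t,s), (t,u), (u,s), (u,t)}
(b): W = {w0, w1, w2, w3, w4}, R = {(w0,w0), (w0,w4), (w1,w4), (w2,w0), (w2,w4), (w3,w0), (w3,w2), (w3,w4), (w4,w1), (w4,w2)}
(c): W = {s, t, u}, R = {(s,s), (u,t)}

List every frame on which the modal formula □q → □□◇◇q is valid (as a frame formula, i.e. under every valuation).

The schema corresponds to a generalized confluence (Geach) condition: ∀x ∀z (xR²z → ∃w (xRw ∧ zR²w)).
(a): ✓.
(b): fails — w0R²w1 but no w with w0Rw and w1R²w.
(c): ✓.
Valid on: (a), (c).

(a), (c)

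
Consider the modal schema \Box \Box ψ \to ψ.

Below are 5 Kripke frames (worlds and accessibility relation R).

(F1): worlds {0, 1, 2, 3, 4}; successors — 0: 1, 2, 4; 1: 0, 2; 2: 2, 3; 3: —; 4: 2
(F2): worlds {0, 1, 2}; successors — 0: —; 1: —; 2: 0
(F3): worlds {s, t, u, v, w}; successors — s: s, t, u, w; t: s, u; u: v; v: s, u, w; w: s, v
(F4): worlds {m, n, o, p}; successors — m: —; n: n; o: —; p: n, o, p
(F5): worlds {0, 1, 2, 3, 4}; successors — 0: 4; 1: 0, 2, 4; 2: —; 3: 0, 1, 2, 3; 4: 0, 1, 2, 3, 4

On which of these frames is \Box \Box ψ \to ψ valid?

Frame correspondent (Sahlqvist): \forall x \exists w (x R^2 w \wedge x = w) — i.e. a generalized confluence (Geach) condition.
(F1): fails — at 3 but no w with 3R²w and 3=w.
(F2): fails — at 0 but no w with 0R²w and 0=w.
(F3): satisfies the condition.
(F4): fails — at m but no w with mR²w and m=w.
(F5): fails — at 2 but no w with 2R²w and 2=w.

(F3)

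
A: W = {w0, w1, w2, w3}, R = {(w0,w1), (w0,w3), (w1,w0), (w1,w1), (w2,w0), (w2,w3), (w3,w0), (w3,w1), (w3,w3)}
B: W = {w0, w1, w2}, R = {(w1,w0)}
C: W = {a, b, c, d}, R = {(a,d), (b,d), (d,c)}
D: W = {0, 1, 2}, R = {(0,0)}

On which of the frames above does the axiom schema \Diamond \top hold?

The schema corresponds to seriality: \forall x \exists y Rxy.
A: ✓.
B: fails — world w0 has no successor.
C: fails — world c has no successor.
D: fails — world 1 has no successor.

A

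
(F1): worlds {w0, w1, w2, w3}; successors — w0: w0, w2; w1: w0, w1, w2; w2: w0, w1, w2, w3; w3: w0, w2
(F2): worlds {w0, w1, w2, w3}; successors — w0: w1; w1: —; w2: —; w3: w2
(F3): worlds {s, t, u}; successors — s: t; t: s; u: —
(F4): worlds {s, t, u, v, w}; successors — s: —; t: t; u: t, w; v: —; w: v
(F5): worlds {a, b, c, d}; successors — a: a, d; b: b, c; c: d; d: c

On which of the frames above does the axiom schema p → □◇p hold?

Frame correspondent (Sahlqvist): ∀x ∀y (Rxy → Ryx) — i.e. symmetry.
(F1): fails — Rw1w0 but not Rw0w1.
(F2): fails — Rw0w1 but not Rw1w0.
(F3): ✓.
(F4): fails — Ruw but not Rwu.
(F5): fails — Rbc but not Rcb.
Valid on: (F3).

(F3)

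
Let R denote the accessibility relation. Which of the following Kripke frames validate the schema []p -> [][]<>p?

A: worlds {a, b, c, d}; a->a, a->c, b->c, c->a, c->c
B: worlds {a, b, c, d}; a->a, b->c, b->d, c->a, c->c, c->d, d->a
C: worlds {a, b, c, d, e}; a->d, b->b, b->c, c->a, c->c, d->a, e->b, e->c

Frame correspondent (Sahlqvist): forall x forall z (x R^2 z -> exists w (xRw & zRw)) — i.e. a generalized confluence (Geach) condition.
A: holds.
B: fails — bR²a but no w with bRw and aRw.
C: fails — bR²a but no w with bRw and aRw.

A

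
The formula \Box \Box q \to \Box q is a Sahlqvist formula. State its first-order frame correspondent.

This is the C4 axiom.
It corresponds to density: \forall x \forall y (Rxy \to \exists z (Rxz \wedge Rzy)).

Density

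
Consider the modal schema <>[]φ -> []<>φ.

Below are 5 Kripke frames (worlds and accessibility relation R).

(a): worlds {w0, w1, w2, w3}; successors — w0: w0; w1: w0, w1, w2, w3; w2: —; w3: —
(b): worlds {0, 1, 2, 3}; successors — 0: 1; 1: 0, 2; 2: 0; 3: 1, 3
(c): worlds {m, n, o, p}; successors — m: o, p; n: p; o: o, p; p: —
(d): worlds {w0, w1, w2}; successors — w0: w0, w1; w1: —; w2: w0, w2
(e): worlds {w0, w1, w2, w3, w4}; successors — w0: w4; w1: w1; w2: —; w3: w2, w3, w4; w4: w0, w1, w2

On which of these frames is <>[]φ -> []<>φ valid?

Frame correspondent (Sahlqvist): forall x forall y forall z (Rxy & Rxz -> exists w (Ryw & Rzw)) — i.e. convergence.
(a): fails — Rw1w2 and Rw1w2 but w2 and w2 have no common successor.
(b): fails — R10 and R12 but 0 and 2 have no common successor.
(c): fails — Rmo and Rmp but o and p have no common successor.
(d): fails — Rw0w1 and Rw0w1 but w1 and w1 have no common successor.
(e): fails — Rw3w2 and Rw3w2 but w2 and w2 have no common successor.

none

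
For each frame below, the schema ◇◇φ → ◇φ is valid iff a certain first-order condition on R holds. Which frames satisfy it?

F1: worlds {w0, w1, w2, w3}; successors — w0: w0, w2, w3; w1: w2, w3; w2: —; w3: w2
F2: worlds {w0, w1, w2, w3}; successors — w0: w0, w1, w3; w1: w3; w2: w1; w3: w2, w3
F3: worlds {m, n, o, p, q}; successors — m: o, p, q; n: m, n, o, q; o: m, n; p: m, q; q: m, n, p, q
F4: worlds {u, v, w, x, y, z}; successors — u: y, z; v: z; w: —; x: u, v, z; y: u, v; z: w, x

Frame correspondent (Sahlqvist): ∀x ∀y ∀z (Rxy ∧ Ryz → Rxz) — i.e. transitivity.
F1: ✓.
F2: fails — Rw3w2 and Rw2w1 but not Rw3w1.
F3: fails — Rom and Rmo but not Roo.
F4: fails — Ruz and Rzx but not Rux.

F1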